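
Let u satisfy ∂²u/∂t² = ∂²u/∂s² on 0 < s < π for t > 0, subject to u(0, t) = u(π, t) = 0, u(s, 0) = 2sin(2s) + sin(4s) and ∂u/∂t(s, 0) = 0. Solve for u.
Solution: Separating variables: u = Σ [A_n cos(ω_n t) + B_n sin(ω_n t)] sin(ns), ω_n = n. From ICs: A_2=2, A_4=1.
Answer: u(s, t) = 2sin(2s)cos(2t) + sin(4s)cos(4t)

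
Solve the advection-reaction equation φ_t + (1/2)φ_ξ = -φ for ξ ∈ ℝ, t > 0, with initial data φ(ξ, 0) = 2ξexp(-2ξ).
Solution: Substitute φ = exp(-2ξ)u, i.e. u = exp(2ξ)φ.
By the product rule, φ_ξ = exp(-2ξ)(u_ξ - 2u), φ_t = exp(-2ξ)u_t.
Substituting into the PDE and dividing by exp(-2ξ): u_t + (1/2)(u_ξ - 2u) = -u.
The lower-order terms cancel, leaving the standard advection equation u_t + (1/2)u_ξ = 0.
Initial data for u: u(ξ,0) = exp(2ξ)φ(ξ,0) = 2ξ.
Solve for u:
  By method of characteristics (waves move right with speed 1/2):
  Along characteristics ξ - (1/2)t = const, u is constant, so u(ξ,t) = f(ξ - (1/2)t) with f = u(·, 0).
Hence u(ξ,t) = -t + 2ξ.
Transform back: φ(ξ,t) = exp(-2ξ)u(ξ,t).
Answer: φ(ξ, t) = -texp(-2ξ) + 2ξexp(-2ξ)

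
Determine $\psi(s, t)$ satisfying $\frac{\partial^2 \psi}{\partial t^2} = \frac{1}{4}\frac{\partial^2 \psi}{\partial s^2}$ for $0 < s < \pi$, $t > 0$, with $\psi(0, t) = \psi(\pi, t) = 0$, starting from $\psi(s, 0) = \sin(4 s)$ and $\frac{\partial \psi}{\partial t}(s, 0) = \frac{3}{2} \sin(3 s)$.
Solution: Separating variables: $\psi = \sum [A_n \cos(\omega_n t) + B_n \sin(\omega_n t)] \sin(ns)$, $\omega_n = n/2$. From ICs ($B_n$ = velocity coefficient / $\omega_n$): $A_4=1, B_3=1$.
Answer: $\psi(s, t) = \sin(3 s) \sin(3 t/2) + \sin(4 s) \cos(2 t)$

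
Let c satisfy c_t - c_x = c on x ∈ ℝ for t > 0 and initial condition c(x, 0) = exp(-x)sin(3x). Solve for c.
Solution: Substitute c = exp(-x)u.
Then c_x = exp(-x)(u_x - u), c_t = exp(-x)u_t; substituting and dividing by exp(-x), the lower-order terms cancel: u_t - u_x = 0 (standard advection equation).
Data for u: u(x,0) = exp(x)c(x,0) = sin(3x).
By characteristics (dx/dt = -1), u(x,t) = f(x + t) with f = u(·, 0).
So u(x,t) = sin(3t + 3x), and c(x,t) = exp(-x)u(x,t).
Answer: c(x, t) = exp(-x)sin(3t + 3x)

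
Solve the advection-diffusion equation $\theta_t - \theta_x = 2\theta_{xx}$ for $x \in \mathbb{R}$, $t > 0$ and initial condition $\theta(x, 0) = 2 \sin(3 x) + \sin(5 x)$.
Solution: Moving frame: $\eta = x + t$, $\sigma = t$, $\theta = u(\eta,\sigma)$, so $\theta_t = u_{\sigma} + u_{\eta}$ and $\theta_{xx} = u_{\eta\eta}$.
Hence $\theta_t - \theta_x = u_{\sigma}$ and the PDE becomes the heat equation $u_{\sigma} = 2u_{\eta\eta}$ on $\eta \in \mathbb{R}$.
Initial data: $u(\eta,0) = \theta(\eta,0) = 2 \sin(3 \eta) + \sin(5 \eta)$. Each mode $\sin(n\eta)$ decays as $e^{-2n^2\sigma}$ on $\mathbb{R}$, so $u(\eta,\sigma) = \sum c_n e^{-2n^2\sigma} \sin(n\eta)$ with $c_3=2, c_5=1$: $u(\eta,\sigma) = 2 e^{-18 \sigma} \sin(3 \eta) + e^{-50 \sigma} \sin(5 \eta)$.
Substituting back: $\theta(x,t) = u(x + t, t)$.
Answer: $\theta(x, t) = 2 e^{-18 t} \sin(3 t + 3 x) + e^{-50 t} \sin(5 t + 5 x)$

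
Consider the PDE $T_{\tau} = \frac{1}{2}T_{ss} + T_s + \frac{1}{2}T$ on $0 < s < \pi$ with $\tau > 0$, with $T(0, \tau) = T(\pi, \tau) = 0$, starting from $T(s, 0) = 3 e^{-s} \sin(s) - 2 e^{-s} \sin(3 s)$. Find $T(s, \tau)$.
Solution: Substitute $T = e^{-s}u$, i.e. $u = e^{s}T$.
By the product rule, $T_s = e^{-s}(u_s - u)$, $T_{ss} = e^{-s}(u_{ss} - 2u_s + u)$, $T_{\tau} = e^{-s}u_{\tau}$.
Substituting into the PDE and dividing by $e^{-s}$: $u_{\tau} = \frac{1}{2}(u_{ss} - 2u_s + u) + (u_s - u) + \frac{1}{2}u$.
The lower-order terms cancel, leaving the standard heat equation $u_{\tau} = \frac{1}{2}u_{ss}$.
Initial data for $u$: $u(s,0) = e^{s}T(s,0) = 3 \sin(s) - 2 \sin(3 s)$. The boundary conditions carry over: $u(0,\tau) = u(\pi,\tau) = 0$.
Solve for $u$:
  Using separation of variables $u = X(s)G(\tau)$:
  Eigenfunctions: $\sin(ns)$, $n = 1, 2, 3, \ldots$
  General solution: $u(s, \tau) = \sum c_n \sin(ns) e^{-n^2 \tau/2}$
  Matching $u(s,0) = 3 \sin(s) - 2 \sin(3 s)$ term by term: $c_1=3, c_3=-2$.
Hence $u(s,\tau) = 3 e^{-\tau/2} \sin(s) - 2 e^{-9 \tau/2} \sin(3 s)$.
Transform back: $T(s,\tau) = e^{-s}u(s,\tau)$.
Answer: $T(s, \tau) = 3 e^{-\tau/2} e^{-s} \sin(s) - 2 e^{-9 \tau/2} e^{-s} \sin(3 s)$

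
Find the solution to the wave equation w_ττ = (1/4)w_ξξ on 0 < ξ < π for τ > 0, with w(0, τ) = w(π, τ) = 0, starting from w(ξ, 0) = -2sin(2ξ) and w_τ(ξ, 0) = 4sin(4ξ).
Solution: Using separation of variables w = X(ξ)T(τ):
Eigenfunctions: sin(nξ), n = 1, 2, 3, ...
General solution: w(ξ, τ) = Σ [A_n cos(n τ/2) + B_n sin(n τ/2)] sin(nξ)
From w(ξ,0) = -2sin(2ξ): A_2=-2. From w_τ(ξ,0) = 4sin(4ξ), using w_τ(ξ,0) = Σ ω_n B_n sin(nξ) with ω_n = n/2: B_4 = 4/2 = 2.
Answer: w(ξ, τ) = -2sin(2ξ)cos(τ) + 2sin(4ξ)sin(2τ)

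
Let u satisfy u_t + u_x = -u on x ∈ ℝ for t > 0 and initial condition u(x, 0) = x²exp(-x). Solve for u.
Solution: Substitute u = exp(-x)w.
Then u_x = exp(-x)(w_x - w), u_t = exp(-x)w_t; substituting and dividing by exp(-x), the lower-order terms cancel: w_t + w_x = 0 (standard advection equation).
Data for w: w(x,0) = exp(x)u(x,0) = x².
By characteristics (dx/dt = 1), w(x,t) = f(x - t) with f = w(·, 0).
So w(x,t) = t² - 2tx + x², and u(x,t) = exp(-x)w(x,t).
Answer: u(x, t) = t²exp(-x) - 2txexp(-x) + x²exp(-x)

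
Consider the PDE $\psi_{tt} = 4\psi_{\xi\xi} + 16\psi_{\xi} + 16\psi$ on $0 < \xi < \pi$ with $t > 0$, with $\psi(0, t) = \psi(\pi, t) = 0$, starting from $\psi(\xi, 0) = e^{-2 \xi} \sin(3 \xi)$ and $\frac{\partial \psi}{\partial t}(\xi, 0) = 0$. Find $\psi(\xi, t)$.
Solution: Substitute $\psi = e^{-2\xi}u$, i.e. $u = e^{2\xi}\psi$.
By the product rule, $\psi_{\xi} = e^{-2\xi}(u_{\xi} - 2u)$, $\psi_{\xi\xi} = e^{-2\xi}(u_{\xi\xi} - 4u_{\xi} + 4u)$, $\psi_{tt} = e^{-2\xi}u_{tt}$.
Substituting into the PDE and dividing by $e^{-2\xi}$: $u_{tt} = 4(u_{\xi\xi} - 4u_{\xi} + 4u) + 16(u_{\xi} - 2u) + 16u$.
The lower-order terms cancel, leaving the standard wave equation $u_{tt} = 4u_{\xi\xi}$.
Initial data for $u$: $u(\xi,0) = e^{2\xi}\psi(\xi,0) = \sin(3 \xi)$; $u_t(\xi,0) = e^{2\xi}\psi_t(\xi,0) = 0$. The boundary conditions carry over: $u(0,t) = u(\pi,t) = 0$.
Solve for $u$:
  Using separation of variables $u = X(\xi)T(t)$:
  Eigenfunctions: $\sin(n\xi)$, $n = 1, 2, 3, \ldots$
  General solution: $u(\xi, t) = \sum [A_n \cos(2n t) + B_n \sin(2n t)] \sin(n\xi)$
  From $u(\xi,0) = \sin(3 \xi)$: $A_3=1$. From $u_t(\xi,0) = 0$: all $B_n = 0$.
Hence $u(\xi,t) = \sin(3 \xi) \cos(6 t)$.
Transform back: $\psi(\xi,t) = e^{-2\xi}u(\xi,t)$.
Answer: $\psi(\xi, t) = e^{-2 \xi} \sin(3 \xi) \cos(6 t)$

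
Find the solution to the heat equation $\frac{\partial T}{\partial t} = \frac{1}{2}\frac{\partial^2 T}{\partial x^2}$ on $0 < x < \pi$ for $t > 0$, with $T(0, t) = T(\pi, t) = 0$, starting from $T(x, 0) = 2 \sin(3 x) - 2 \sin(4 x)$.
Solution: Using separation of variables $T = X(x)G(t)$:
Eigenfunctions: $\sin(nx)$, $n = 1, 2, 3, \ldots$
General solution: $T(x, t) = \sum c_n \sin(nx) e^{-n^2 t/2}$
Matching $T(x,0) = 2 \sin(3 x) - 2 \sin(4 x)$ term by term: $c_3=2, c_4=-2$.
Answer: $T(x, t) = -2 e^{-8 t} \sin(4 x) + 2 e^{-9 t/2} \sin(3 x)$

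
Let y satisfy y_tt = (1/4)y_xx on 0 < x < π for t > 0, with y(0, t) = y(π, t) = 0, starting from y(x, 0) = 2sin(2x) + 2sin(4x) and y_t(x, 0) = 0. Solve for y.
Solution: Using separation of variables y = X(x)T(t):
Eigenfunctions: sin(nx), n = 1, 2, 3, ...
General solution: y(x, t) = Σ [A_n cos(n t/2) + B_n sin(n t/2)] sin(nx)
From y(x,0) = 2sin(2x) + 2sin(4x): A_2=2, A_4=2. From y_t(x,0) = 0: all B_n = 0.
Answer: y(x, t) = 2sin(2x)cos(t) + 2sin(4x)cos(2t)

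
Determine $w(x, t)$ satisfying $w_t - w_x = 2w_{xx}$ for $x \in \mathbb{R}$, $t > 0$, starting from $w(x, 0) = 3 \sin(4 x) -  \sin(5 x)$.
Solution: Moving frame: $\eta = x + t$, $\sigma = t$, $w = u(\eta,\sigma)$, so $w_t = u_{\sigma} + u_{\eta}$ and $w_{xx} = u_{\eta\eta}$.
Hence $w_t - w_x = u_{\sigma}$ and the PDE becomes the heat equation $u_{\sigma} = 2u_{\eta\eta}$ on $\eta \in \mathbb{R}$.
Initial data: $u(\eta,0) = w(\eta,0) = 3 \sin(4 \eta) - \sin(5 \eta)$. Each mode $\sin(n\eta)$ decays as $e^{-2n^2\sigma}$ on $\mathbb{R}$, so $u(\eta,\sigma) = \sum c_n e^{-2n^2\sigma} \sin(n\eta)$ with $c_4=3, c_5=-1$: $u(\eta,\sigma) = 3 e^{-32 \sigma} \sin(4 \eta) - e^{-50 \sigma} \sin(5 \eta)$.
Substituting back: $w(x,t) = u(x + t, t)$.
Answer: $w(x, t) = 3 e^{-32 t} \sin(4 t + 4 x) -  e^{-50 t} \sin(5 t + 5 x)$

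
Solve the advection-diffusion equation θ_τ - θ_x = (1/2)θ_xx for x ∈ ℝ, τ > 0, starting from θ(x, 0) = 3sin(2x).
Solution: Moving frame: η = x + τ, σ = τ, θ = u(η,σ), so θ_τ = u_σ + u_η and θ_xx = u_ηη.
Hence θ_τ - θ_x = u_σ and the PDE becomes the heat equation u_σ = (1/2)u_ηη on η ∈ ℝ.
Initial data: u(η,0) = θ(η,0) = 3sin(2η). Each mode sin(nη) decays as exp(-n²σ/2) on ℝ, so u(η,σ) = Σ c_n exp(-n²σ/2) sin(nη) with c_2=3: u(η,σ) = 3exp(-2σ)sin(2η).
Substituting back: θ(x,τ) = u(x + τ, τ).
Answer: θ(x, τ) = 3exp(-2τ)sin(2x + 2τ)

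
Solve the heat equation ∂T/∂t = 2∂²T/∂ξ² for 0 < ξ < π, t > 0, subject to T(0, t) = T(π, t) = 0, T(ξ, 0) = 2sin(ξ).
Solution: Using separation of variables T = X(ξ)G(t):
Eigenfunctions: sin(nξ), n = 1, 2, 3, ...
General solution: T(ξ, t) = Σ c_n sin(nξ) exp(-2n² t)
Matching T(ξ,0) = 2sin(ξ) term by term: c_1=2.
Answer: T(ξ, t) = 2exp(-2t)sin(ξ)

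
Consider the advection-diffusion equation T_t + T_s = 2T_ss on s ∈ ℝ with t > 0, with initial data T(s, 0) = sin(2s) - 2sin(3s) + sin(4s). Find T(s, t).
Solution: Moving frame: η = s - t, σ = t, T = u(η,σ), so T_t = u_σ - u_η and T_ss = u_ηη.
Hence T_t + T_s = u_σ and the PDE becomes the heat equation u_σ = 2u_ηη on η ∈ ℝ.
Initial data: u(η,0) = T(η,0) = sin(2η) - 2sin(3η) + sin(4η). Each mode sin(nη) decays as exp(-2n²σ) on ℝ, so u(η,σ) = Σ c_n exp(-2n²σ) sin(nη) with c_2=1, c_3=-2, c_4=1: u(η,σ) = exp(-8σ)sin(2η) - 2exp(-18σ)sin(3η) + exp(-32σ)sin(4η).
Substituting back: T(s,t) = u(s - t, t).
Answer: T(s, t) = exp(-8t)sin(2s - 2t) - 2exp(-18t)sin(3s - 3t) + exp(-32t)sin(4s - 4t)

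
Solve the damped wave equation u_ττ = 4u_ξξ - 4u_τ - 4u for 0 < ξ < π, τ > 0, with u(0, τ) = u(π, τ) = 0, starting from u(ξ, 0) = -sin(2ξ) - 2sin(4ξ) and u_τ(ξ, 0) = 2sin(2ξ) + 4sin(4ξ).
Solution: Substitute u = exp(-2τ)w, i.e. w = exp(2τ)u.
By the product rule, u_τ = exp(-2τ)(w_τ - 2w), u_ττ = exp(-2τ)(w_ττ - 4w_τ + 4w), u_ξξ = exp(-2τ)w_ξξ.
Substituting into the PDE and dividing by exp(-2τ): w_ττ - 4w_τ + 4w = 4w_ξξ - 4(w_τ - 2w) - 4w.
The lower-order terms cancel, leaving the standard wave equation w_ττ = 4w_ξξ.
Initial data for w: w(ξ,0) = u(ξ,0) = -sin(2ξ) - 2sin(4ξ); w_τ(ξ,0) = u_τ(ξ,0) + 2u(ξ,0) = 0. The boundary conditions carry over: w(0,τ) = w(π,τ) = 0.
Solve for w:
  Using separation of variables w = X(ξ)T(τ):
  Eigenfunctions: sin(nξ), n = 1, 2, 3, ...
  General solution: w(ξ, τ) = Σ [A_n cos(2n τ) + B_n sin(2n τ)] sin(nξ)
  From w(ξ,0) = -sin(2ξ) - 2sin(4ξ): A_2=-1, A_4=-2. From w_τ(ξ,0) = 0: all B_n = 0.
Hence w(ξ,τ) = -sin(2ξ)cos(4τ) - 2sin(4ξ)cos(8τ).
Transform back: u(ξ,τ) = exp(-2τ)w(ξ,τ).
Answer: u(ξ, τ) = -exp(-2τ)sin(2ξ)cos(4τ) - 2exp(-2τ)sin(4ξ)cos(8τ)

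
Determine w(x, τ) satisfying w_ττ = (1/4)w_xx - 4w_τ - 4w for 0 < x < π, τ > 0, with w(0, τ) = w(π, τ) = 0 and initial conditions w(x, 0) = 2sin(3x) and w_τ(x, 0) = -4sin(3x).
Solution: Substitute w = exp(-2τ)u, i.e. u = exp(2τ)w.
By the product rule, w_τ = exp(-2τ)(u_τ - 2u), w_ττ = exp(-2τ)(u_ττ - 4u_τ + 4u), w_xx = exp(-2τ)u_xx.
Substituting into the PDE and dividing by exp(-2τ): u_ττ - 4u_τ + 4u = (1/4)u_xx - 4(u_τ - 2u) - 4u.
The lower-order terms cancel, leaving the standard wave equation u_ττ = (1/4)u_xx.
Initial data for u: u(x,0) = w(x,0) = 2sin(3x); u_τ(x,0) = w_τ(x,0) + 2w(x,0) = 0. The boundary conditions carry over: u(0,τ) = u(π,τ) = 0.
Solve for u:
  Using separation of variables u = X(x)T(τ):
  Eigenfunctions: sin(nx), n = 1, 2, 3, ...
  General solution: u(x, τ) = Σ [A_n cos(n τ/2) + B_n sin(n τ/2)] sin(nx)
  From u(x,0) = 2sin(3x): A_3=2. From u_τ(x,0) = 0: all B_n = 0.
Hence u(x,τ) = 2sin(3x)cos(3τ/2).
Transform back: w(x,τ) = exp(-2τ)u(x,τ).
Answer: w(x, τ) = 2exp(-2τ)sin(3x)cos(3τ/2)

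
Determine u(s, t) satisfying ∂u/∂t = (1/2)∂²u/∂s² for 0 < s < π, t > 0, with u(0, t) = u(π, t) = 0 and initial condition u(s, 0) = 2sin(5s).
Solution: Separating variables: u = Σ c_n exp(-n²t/2) sin(ns). From u(s,0) = 2sin(5s): c_5=2.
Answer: u(s, t) = 2exp(-25t/2)sin(5s)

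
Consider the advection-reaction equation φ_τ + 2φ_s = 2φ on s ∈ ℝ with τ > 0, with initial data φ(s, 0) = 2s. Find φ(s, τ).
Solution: Substitute φ = exp(2τ)u.
Then φ_τ = exp(2τ)(u_τ + 2u), φ_s = exp(2τ)u_s; substituting and dividing by exp(2τ), the lower-order terms cancel: u_τ + 2u_s = 0 (standard advection equation).
Data for u: u(s,0) = φ(s,0) = 2s.
By characteristics (ds/dτ = 2), u(s,τ) = f(s - 2τ) with f = u(·, 0).
So u(s,τ) = 2s - 4τ, and φ(s,τ) = exp(2τ)u(s,τ).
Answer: φ(s, τ) = 2sexp(2τ) - 4τexp(2τ)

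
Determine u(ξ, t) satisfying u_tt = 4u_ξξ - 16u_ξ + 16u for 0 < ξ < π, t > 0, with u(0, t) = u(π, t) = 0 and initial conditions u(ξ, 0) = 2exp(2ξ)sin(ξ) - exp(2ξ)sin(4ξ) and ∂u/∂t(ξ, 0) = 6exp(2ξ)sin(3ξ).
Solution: Substitute u = exp(2ξ)w, i.e. w = exp(-2ξ)u.
By the product rule, u_ξ = exp(2ξ)(w_ξ + 2w), u_ξξ = exp(2ξ)(w_ξξ + 4w_ξ + 4w), u_tt = exp(2ξ)w_tt.
Substituting into the PDE and dividing by exp(2ξ): w_tt = 4(w_ξξ + 4w_ξ + 4w) - 16(w_ξ + 2w) + 16w.
The lower-order terms cancel, leaving the standard wave equation w_tt = 4w_ξξ.
Initial data for w: w(ξ,0) = exp(-2ξ)u(ξ,0) = 2sin(ξ) - sin(4ξ); w_t(ξ,0) = exp(-2ξ)u_t(ξ,0) = 6sin(3ξ). The boundary conditions carry over: w(0,t) = w(π,t) = 0.
Solve for w:
  Using separation of variables w = X(ξ)T(t):
  Eigenfunctions: sin(nξ), n = 1, 2, 3, ...
  General solution: w(ξ, t) = Σ [A_n cos(2n t) + B_n sin(2n t)] sin(nξ)
  From w(ξ,0) = 2sin(ξ) - sin(4ξ): A_1=2, A_4=-1. From w_t(ξ,0) = 6sin(3ξ), using w_t(ξ,0) = Σ ω_n B_n sin(nξ) with ω_n = 2n: B_3 = 6/6 = 1.
Hence w(ξ,t) = sin(6t)sin(3ξ) + 2sin(ξ)cos(2t) - sin(4ξ)cos(8t).
Transform back: u(ξ,t) = exp(2ξ)w(ξ,t).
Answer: u(ξ, t) = exp(2ξ)sin(6t)sin(3ξ) + 2exp(2ξ)sin(ξ)cos(2t) - exp(2ξ)sin(4ξ)cos(8t)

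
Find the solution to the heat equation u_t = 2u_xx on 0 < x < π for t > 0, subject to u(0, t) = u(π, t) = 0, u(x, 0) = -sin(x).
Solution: Separating variables: u = Σ c_n exp(-2n²t) sin(nx). From u(x,0) = -sin(x): c_1=-1.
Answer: u(x, t) = -exp(-2t)sin(x)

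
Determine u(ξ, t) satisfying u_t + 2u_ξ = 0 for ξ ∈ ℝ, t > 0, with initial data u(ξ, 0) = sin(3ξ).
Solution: By method of characteristics (waves move right with speed 2):
Along characteristics ξ - 2t = const, u is constant, so u(ξ,t) = f(ξ - 2t) with f = u(·, 0).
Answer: u(ξ, t) = -sin(6t - 3ξ)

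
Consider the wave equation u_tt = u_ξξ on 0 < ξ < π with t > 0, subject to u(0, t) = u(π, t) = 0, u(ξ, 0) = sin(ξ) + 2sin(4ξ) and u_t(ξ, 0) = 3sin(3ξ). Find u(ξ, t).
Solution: Separating variables: u = Σ [A_n cos(ω_n t) + B_n sin(ω_n t)] sin(nξ), ω_n = n. From ICs (B_n = velocity coefficient / ω_n): A_1=1, A_4=2, B_3=1.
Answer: u(ξ, t) = sin(3t)sin(3ξ) + sin(ξ)cos(t) + 2sin(4ξ)cos(4t)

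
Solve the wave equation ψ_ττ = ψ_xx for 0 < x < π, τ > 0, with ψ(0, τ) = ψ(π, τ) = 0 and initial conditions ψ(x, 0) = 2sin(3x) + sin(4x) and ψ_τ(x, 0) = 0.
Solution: Using separation of variables ψ = X(x)T(τ):
Eigenfunctions: sin(nx), n = 1, 2, 3, ...
General solution: ψ(x, τ) = Σ [A_n cos(n τ) + B_n sin(n τ)] sin(nx)
From ψ(x,0) = 2sin(3x) + sin(4x): A_3=2, A_4=1. From ψ_τ(x,0) = 0: all B_n = 0.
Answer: ψ(x, τ) = 2sin(3x)cos(3τ) + sin(4x)cos(4τ)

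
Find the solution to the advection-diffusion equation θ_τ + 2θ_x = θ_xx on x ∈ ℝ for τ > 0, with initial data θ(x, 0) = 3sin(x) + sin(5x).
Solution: Moving frame: η = x - 2τ, σ = τ, θ = u(η,σ), so θ_τ = u_σ - 2u_η and θ_xx = u_ηη.
Hence θ_τ + 2θ_x = u_σ and the PDE becomes the heat equation u_σ = u_ηη on η ∈ ℝ.
Initial data: u(η,0) = θ(η,0) = 3sin(η) + sin(5η). Each mode sin(nη) decays as exp(-n²σ) on ℝ, so u(η,σ) = Σ c_n exp(-n²σ) sin(nη) with c_1=3, c_5=1: u(η,σ) = 3exp(-σ)sin(η) + exp(-25σ)sin(5η).
Substituting back: θ(x,τ) = u(x - 2τ, τ).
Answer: θ(x, τ) = 3exp(-τ)sin(x - 2τ) + exp(-25τ)sin(5x - 10τ)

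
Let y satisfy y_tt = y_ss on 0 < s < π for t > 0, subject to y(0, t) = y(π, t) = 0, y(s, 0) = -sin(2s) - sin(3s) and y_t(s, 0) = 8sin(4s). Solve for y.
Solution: Using separation of variables y = X(s)T(t):
Eigenfunctions: sin(ns), n = 1, 2, 3, ...
General solution: y(s, t) = Σ [A_n cos(n t) + B_n sin(n t)] sin(ns)
From y(s,0) = -sin(2s) - sin(3s): A_2=-1, A_3=-1. From y_t(s,0) = 8sin(4s), using y_t(s,0) = Σ ω_n B_n sin(ns) with ω_n = n: B_4 = 8/4 = 2.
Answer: y(s, t) = -sin(2s)cos(2t) - sin(3s)cos(3t) + 2sin(4s)sin(4t)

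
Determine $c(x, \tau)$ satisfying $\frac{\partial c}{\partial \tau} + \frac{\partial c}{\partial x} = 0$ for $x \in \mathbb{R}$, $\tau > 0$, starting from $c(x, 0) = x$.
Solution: By characteristics ($dx/d\tau = 1$), $c(x,\tau) = f(x - \tau)$ with $f = c( \cdot , 0)$.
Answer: $c(x, \tau) = - \tau + x$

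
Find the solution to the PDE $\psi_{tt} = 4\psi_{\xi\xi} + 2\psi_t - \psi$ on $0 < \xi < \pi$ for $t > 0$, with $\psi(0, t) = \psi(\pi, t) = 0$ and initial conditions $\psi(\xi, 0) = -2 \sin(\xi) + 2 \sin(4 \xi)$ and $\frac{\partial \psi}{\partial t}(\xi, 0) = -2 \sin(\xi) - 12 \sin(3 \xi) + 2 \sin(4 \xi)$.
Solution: Substitute $\psi = e^{t}u$, i.e. $u = e^{-t}\psi$.
By the product rule, $\psi_t = e^{t}(u_t + u)$, $\psi_{tt} = e^{t}(u_{tt} + 2u_t + u)$, $\psi_{\xi\xi} = e^{t}u_{\xi\xi}$.
Substituting into the PDE and dividing by $e^{t}$: $u_{tt} + 2u_t + u = 4u_{\xi\xi} + 2(u_t + u) - u$.
The lower-order terms cancel, leaving the standard wave equation $u_{tt} = 4u_{\xi\xi}$.
Initial data for $u$: $u(\xi,0) = \psi(\xi,0) = -2 \sin(\xi) + 2 \sin(4 \xi)$; $u_t(\xi,0) = \psi_t(\xi,0) - \psi(\xi,0) = -12 \sin(3 \xi)$. The boundary conditions carry over: $u(0,t) = u(\pi,t) = 0$.
Solve for $u$:
  Using separation of variables $u = X(\xi)T(t)$:
  Eigenfunctions: $\sin(n\xi)$, $n = 1, 2, 3, \ldots$
  General solution: $u(\xi, t) = \sum [A_n \cos(2n t) + B_n \sin(2n t)] \sin(n\xi)$
  From $u(\xi,0) = -2 \sin(\xi) + 2 \sin(4 \xi)$: $A_1=-2, A_4=2$. From $u_t(\xi,0) = -12 \sin(3 \xi)$, using $u_t(\xi,0) = \sum \omega_n B_n \sin(n\xi)$ with $\omega_n = 2n$: $B_3 = (-12)/6 = -2$.
Hence $u(\xi,t) = -2 \sin(6 t) \sin(3 \xi) - 2 \sin(\xi) \cos(2 t) + 2 \sin(4 \xi) \cos(8 t)$.
Transform back: $\psi(\xi,t) = e^{t}u(\xi,t)$.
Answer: $\psi(\xi, t) = -2 e^{t} \sin(\xi) \cos(2 t) - 2 e^{t} \sin(3 \xi) \sin(6 t) + 2 e^{t} \sin(4 \xi) \cos(8 t)$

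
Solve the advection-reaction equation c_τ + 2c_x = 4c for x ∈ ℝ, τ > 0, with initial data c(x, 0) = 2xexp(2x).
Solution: Substitute c = exp(2x)u, i.e. u = exp(-2x)c.
By the product rule, c_x = exp(2x)(u_x + 2u), c_τ = exp(2x)u_τ.
Substituting into the PDE and dividing by exp(2x): u_τ + 2(u_x + 2u) = 4u.
The lower-order terms cancel, leaving the standard advection equation u_τ + 2u_x = 0.
Initial data for u: u(x,0) = exp(-2x)c(x,0) = 2x.
Solve for u:
  By method of characteristics (waves move right with speed 2):
  Along characteristics x - 2τ = const, u is constant, so u(x,τ) = f(x - 2τ) with f = u(·, 0).
Hence u(x,τ) = 2x - 4τ.
Transform back: c(x,τ) = exp(2x)u(x,τ).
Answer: c(x, τ) = 2xexp(2x) - 4τexp(2x)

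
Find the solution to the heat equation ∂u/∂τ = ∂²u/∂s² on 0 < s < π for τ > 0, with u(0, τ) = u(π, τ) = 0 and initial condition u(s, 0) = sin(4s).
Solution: Using separation of variables u = X(s)T(τ):
Eigenfunctions: sin(ns), n = 1, 2, 3, ...
General solution: u(s, τ) = Σ c_n sin(ns) exp(-n² τ)
Matching u(s,0) = sin(4s) term by term: c_4=1.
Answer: u(s, τ) = exp(-16τ)sin(4s)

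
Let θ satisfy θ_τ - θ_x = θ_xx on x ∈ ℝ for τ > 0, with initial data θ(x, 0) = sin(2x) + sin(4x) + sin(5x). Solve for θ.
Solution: Change to a moving frame: let η = x + τ, σ = τ and write θ(x,τ) = u(η,σ).
By the chain rule θ_τ = u_σ + u_η, θ_x = u_η, θ_xx = u_ηη.
Then θ_τ - θ_x = u_σ: the advection term cancels and the PDE becomes the heat equation u_σ = u_ηη on η ∈ ℝ.
Initial data: u(η,0) = θ(η,0) = sin(2η) + sin(4η) + sin(5η).
On η ∈ ℝ each mode satisfies (sin(nη))″ = -n² sin(nη), so exp(-n²σ) sin(nη) solves the heat equation; by superposition u(η,σ) = Σ c_n exp(-n²σ) sin(nη).
Reading off the coefficients: c_2=1, c_4=1, c_5=1, so u(η,σ) = exp(-4σ)sin(2η) + exp(-16σ)sin(4η) + exp(-25σ)sin(5η).
Substituting back η = x + τ, σ = τ: θ(x,τ) = u(x + τ, τ).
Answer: θ(x, τ) = exp(-4τ)sin(2x + 2τ) + exp(-16τ)sin(4x + 4τ) + exp(-25τ)sin(5x + 5τ)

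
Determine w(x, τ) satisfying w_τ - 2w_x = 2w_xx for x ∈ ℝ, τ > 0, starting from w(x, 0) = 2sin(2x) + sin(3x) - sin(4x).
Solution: Moving frame: η = x + 2τ, σ = τ, w = u(η,σ), so w_τ = u_σ + 2u_η and w_xx = u_ηη.
Hence w_τ - 2w_x = u_σ and the PDE becomes the heat equation u_σ = 2u_ηη on η ∈ ℝ.
Initial data: u(η,0) = w(η,0) = 2sin(2η) + sin(3η) - sin(4η). Each mode sin(nη) decays as exp(-2n²σ) on ℝ, so u(η,σ) = Σ c_n exp(-2n²σ) sin(nη) with c_2=2, c_3=1, c_4=-1: u(η,σ) = 2exp(-8σ)sin(2η) + exp(-18σ)sin(3η) - exp(-32σ)sin(4η).
Substituting back: w(x,τ) = u(x + 2τ, τ).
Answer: w(x, τ) = 2exp(-8τ)sin(2x + 4τ) + exp(-18τ)sin(3x + 6τ) - exp(-32τ)sin(4x + 8τ)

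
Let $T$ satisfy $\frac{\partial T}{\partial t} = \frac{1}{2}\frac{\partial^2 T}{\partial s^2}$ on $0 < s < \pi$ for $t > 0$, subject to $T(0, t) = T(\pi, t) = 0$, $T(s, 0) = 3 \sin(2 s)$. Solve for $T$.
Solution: Separating variables: $T = \sum c_n e^{-n^2t/2} \sin(ns)$. From $T(s,0) = 3 \sin(2 s)$: $c_2=3$.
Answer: $T(s, t) = 3 e^{-2 t} \sin(2 s)$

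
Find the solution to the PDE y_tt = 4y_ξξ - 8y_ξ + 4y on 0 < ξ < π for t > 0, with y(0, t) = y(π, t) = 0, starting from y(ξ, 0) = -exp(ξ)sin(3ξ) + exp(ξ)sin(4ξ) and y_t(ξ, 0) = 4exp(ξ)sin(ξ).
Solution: Substitute y = exp(ξ)u, i.e. u = exp(-ξ)y.
By the product rule, y_ξ = exp(ξ)(u_ξ + u), y_ξξ = exp(ξ)(u_ξξ + 2u_ξ + u), y_tt = exp(ξ)u_tt.
Substituting into the PDE and dividing by exp(ξ): u_tt = 4(u_ξξ + 2u_ξ + u) - 8(u_ξ + u) + 4u.
The lower-order terms cancel, leaving the standard wave equation u_tt = 4u_ξξ.
Initial data for u: u(ξ,0) = exp(-ξ)y(ξ,0) = -sin(3ξ) + sin(4ξ); u_t(ξ,0) = exp(-ξ)y_t(ξ,0) = 4sin(ξ). The boundary conditions carry over: u(0,t) = u(π,t) = 0.
Solve for u:
  Using separation of variables u = X(ξ)T(t):
  Eigenfunctions: sin(nξ), n = 1, 2, 3, ...
  General solution: u(ξ, t) = Σ [A_n cos(2n t) + B_n sin(2n t)] sin(nξ)
  From u(ξ,0) = -sin(3ξ) + sin(4ξ): A_3=-1, A_4=1. From u_t(ξ,0) = 4sin(ξ), using u_t(ξ,0) = Σ ω_n B_n sin(nξ) with ω_n = 2n: B_1 = 4/2 = 2.
Hence u(ξ,t) = 2sin(2t)sin(ξ) - sin(3ξ)cos(6t) + sin(4ξ)cos(8t).
Transform back: y(ξ,t) = exp(ξ)u(ξ,t).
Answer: y(ξ, t) = 2exp(ξ)sin(2t)sin(ξ) - exp(ξ)sin(3ξ)cos(6t) + exp(ξ)sin(4ξ)cos(8t)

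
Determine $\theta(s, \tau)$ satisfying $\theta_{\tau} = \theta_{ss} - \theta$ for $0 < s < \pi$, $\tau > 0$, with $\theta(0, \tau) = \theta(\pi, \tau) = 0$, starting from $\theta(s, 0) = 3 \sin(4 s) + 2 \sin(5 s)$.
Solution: Substitute $\theta = e^{-\tau}u$.
Then $\theta_{\tau} = e^{-\tau}(u_{\tau} - u)$, $\theta_{ss} = e^{-\tau}u_{ss}$; substituting and dividing by $e^{-\tau}$, the lower-order terms cancel: $u_{\tau} = u_{ss}$ (standard heat equation).
Data for $u$: $u(s,0) = \theta(s,0) = 3 \sin(4 s) + 2 \sin(5 s)$. The boundary conditions carry over: $u(0,\tau) = u(\pi,\tau) = 0$.
Separating variables: $u = \sum c_n e^{-n^2\tau} \sin(ns)$. From $u(s,0) = 3 \sin(4 s) + 2 \sin(5 s)$: $c_4=3, c_5=2$.
So $u(s,\tau) = 3 e^{-16 \tau} \sin(4 s) + 2 e^{-25 \tau} \sin(5 s)$, and $\theta(s,\tau) = e^{-\tau}u(s,\tau)$.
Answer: $\theta(s, \tau) = 3 e^{-17 \tau} \sin(4 s) + 2 e^{-26 \tau} \sin(5 s)$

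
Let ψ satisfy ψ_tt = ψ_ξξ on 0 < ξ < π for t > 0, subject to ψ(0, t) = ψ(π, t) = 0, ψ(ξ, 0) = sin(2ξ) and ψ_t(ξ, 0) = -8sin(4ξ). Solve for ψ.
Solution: Using separation of variables ψ = X(ξ)T(t):
Eigenfunctions: sin(nξ), n = 1, 2, 3, ...
General solution: ψ(ξ, t) = Σ [A_n cos(n t) + B_n sin(n t)] sin(nξ)
From ψ(ξ,0) = sin(2ξ): A_2=1. From ψ_t(ξ,0) = -8sin(4ξ), using ψ_t(ξ,0) = Σ ω_n B_n sin(nξ) with ω_n = n: B_4 = (-8)/4 = -2.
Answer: ψ(ξ, t) = -2sin(4t)sin(4ξ) + sin(2ξ)cos(2t)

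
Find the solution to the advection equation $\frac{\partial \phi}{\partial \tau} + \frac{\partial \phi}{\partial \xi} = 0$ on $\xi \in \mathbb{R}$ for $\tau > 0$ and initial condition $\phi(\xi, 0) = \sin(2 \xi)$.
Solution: By method of characteristics (waves move right with speed 1):
Along characteristics $\xi - \tau =$ const, $\phi$ is constant, so $\phi(\xi,\tau) = f(\xi - \tau)$ with $f = \phi( \cdot , 0)$.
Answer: $\phi(\xi, \tau) = - \sin(2 \tau - 2 \xi)$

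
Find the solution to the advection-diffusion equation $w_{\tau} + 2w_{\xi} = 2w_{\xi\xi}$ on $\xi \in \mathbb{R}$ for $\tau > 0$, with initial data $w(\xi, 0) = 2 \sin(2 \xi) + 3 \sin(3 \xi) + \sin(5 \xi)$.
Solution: Moving frame: $\eta = \xi - 2\tau$, $\sigma = \tau$, $w = u(\eta,\sigma)$, so $w_{\tau} = u_{\sigma} - 2u_{\eta}$ and $w_{\xi\xi} = u_{\eta\eta}$.
Hence $w_{\tau} + 2w_{\xi} = u_{\sigma}$ and the PDE becomes the heat equation $u_{\sigma} = 2u_{\eta\eta}$ on $\eta \in \mathbb{R}$.
Initial data: $u(\eta,0) = w(\eta,0) = 2 \sin(2 \eta) + 3 \sin(3 \eta) + \sin(5 \eta)$. Each mode $\sin(n\eta)$ decays as $e^{-2n^2\sigma}$ on $\mathbb{R}$, so $u(\eta,\sigma) = \sum c_n e^{-2n^2\sigma} \sin(n\eta)$ with $c_2=2, c_3=3, c_5=1$: $u(\eta,\sigma) = 2 e^{-8 \sigma} \sin(2 \eta) + 3 e^{-18 \sigma} \sin(3 \eta) + e^{-50 \sigma} \sin(5 \eta)$.
Substituting back: $w(\xi,\tau) = u(\xi - 2\tau, \tau)$.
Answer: $w(\xi, \tau) = -2 e^{-8 \tau} \sin(4 \tau - 2 \xi) - 3 e^{-18 \tau} \sin(6 \tau - 3 \xi) -  e^{-50 \tau} \sin(10 \tau - 5 \xi)$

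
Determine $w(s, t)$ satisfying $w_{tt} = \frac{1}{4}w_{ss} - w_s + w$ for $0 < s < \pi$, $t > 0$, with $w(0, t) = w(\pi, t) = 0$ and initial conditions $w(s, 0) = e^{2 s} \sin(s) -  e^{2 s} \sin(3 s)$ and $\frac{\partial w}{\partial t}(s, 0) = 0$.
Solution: Substitute $w = e^{2s}u$.
Then $w_s = e^{2s}(u_s + 2u)$, $w_{ss} = e^{2s}(u_{ss} + 4u_s + 4u)$, $w_{tt} = e^{2s}u_{tt}$; substituting and dividing by $e^{2s}$, the lower-order terms cancel: $u_{tt} = \frac{1}{4}u_{ss}$ (standard wave equation).
Data for $u$: $u(s,0) = e^{-2s}w(s,0) = \sin(s) - \sin(3 s)$; $u_t(s,0) = e^{-2s}w_t(s,0) = 0$. The boundary conditions carry over: $u(0,t) = u(\pi,t) = 0$.
Separating variables: $u = \sum [A_n \cos(\omega_n t) + B_n \sin(\omega_n t)] \sin(ns)$, $\omega_n = n/2$. From ICs: $A_1=1, A_3=-1$.
So $u(s,t) = \sin(s) \cos(t/2) - \sin(3 s) \cos(3 t/2)$, and $w(s,t) = e^{2s}u(s,t)$.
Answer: $w(s, t) = e^{2 s} \sin(s) \cos(t/2) -  e^{2 s} \sin(3 s) \cos(3 t/2)$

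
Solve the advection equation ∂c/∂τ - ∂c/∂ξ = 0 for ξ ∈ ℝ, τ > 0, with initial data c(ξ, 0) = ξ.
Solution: By method of characteristics (waves move left with speed 1):
Along characteristics ξ + τ = const, c is constant, so c(ξ,τ) = f(ξ + τ) with f = c(·, 0).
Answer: c(ξ, τ) = ξ + τ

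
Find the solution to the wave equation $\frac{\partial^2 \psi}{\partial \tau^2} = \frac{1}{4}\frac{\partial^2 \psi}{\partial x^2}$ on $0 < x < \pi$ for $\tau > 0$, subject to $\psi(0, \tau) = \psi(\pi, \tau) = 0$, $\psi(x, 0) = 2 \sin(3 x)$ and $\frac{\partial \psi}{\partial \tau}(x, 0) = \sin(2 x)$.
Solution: Separating variables: $\psi = \sum [A_n \cos(\omega_n \tau) + B_n \sin(\omega_n \tau)] \sin(nx)$, $\omega_n = n/2$. From ICs ($B_n$ = velocity coefficient / $\omega_n$): $A_3=2, B_2=1$.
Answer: $\psi(x, \tau) = \sin(\tau) \sin(2 x) + 2 \sin(3 x) \cos(3 \tau/2)$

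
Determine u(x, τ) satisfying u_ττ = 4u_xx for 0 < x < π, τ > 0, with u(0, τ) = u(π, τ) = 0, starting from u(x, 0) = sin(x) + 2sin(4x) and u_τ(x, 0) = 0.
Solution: Using separation of variables u = X(x)T(τ):
Eigenfunctions: sin(nx), n = 1, 2, 3, ...
General solution: u(x, τ) = Σ [A_n cos(2n τ) + B_n sin(2n τ)] sin(nx)
From u(x,0) = sin(x) + 2sin(4x): A_1=1, A_4=2. From u_τ(x,0) = 0: all B_n = 0.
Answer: u(x, τ) = sin(x)cos(2τ) + 2sin(4x)cos(8τ)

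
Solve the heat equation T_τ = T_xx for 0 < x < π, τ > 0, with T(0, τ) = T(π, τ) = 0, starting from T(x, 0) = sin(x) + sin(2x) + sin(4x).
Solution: Separating variables: T = Σ c_n exp(-n²τ) sin(nx). From T(x,0) = sin(x) + sin(2x) + sin(4x): c_1=1, c_2=1, c_4=1.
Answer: T(x, τ) = exp(-τ)sin(x) + exp(-4τ)sin(2x) + exp(-16τ)sin(4x)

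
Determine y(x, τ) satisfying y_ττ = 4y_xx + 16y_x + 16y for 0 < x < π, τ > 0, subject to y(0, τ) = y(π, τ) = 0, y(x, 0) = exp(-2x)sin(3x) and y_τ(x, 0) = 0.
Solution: Substitute y = exp(-2x)u.
Then y_x = exp(-2x)(u_x - 2u), y_xx = exp(-2x)(u_xx - 4u_x + 4u), y_ττ = exp(-2x)u_ττ; substituting and dividing by exp(-2x), the lower-order terms cancel: u_ττ = 4u_xx (standard wave equation).
Data for u: u(x,0) = exp(2x)y(x,0) = sin(3x); u_τ(x,0) = exp(2x)y_τ(x,0) = 0. The boundary conditions carry over: u(0,τ) = u(π,τ) = 0.
Separating variables: u = Σ [A_n cos(ω_n τ) + B_n sin(ω_n τ)] sin(nx), ω_n = 2n. From ICs: A_3=1.
So u(x,τ) = sin(3x)cos(6τ), and y(x,τ) = exp(-2x)u(x,τ).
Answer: y(x, τ) = exp(-2x)sin(3x)cos(6τ)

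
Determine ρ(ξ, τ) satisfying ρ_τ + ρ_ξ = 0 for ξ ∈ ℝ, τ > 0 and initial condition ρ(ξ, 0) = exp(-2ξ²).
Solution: By method of characteristics (waves move right with speed 1):
Along characteristics ξ - τ = const, ρ is constant, so ρ(ξ,τ) = f(ξ - τ) with f = ρ(·, 0).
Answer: ρ(ξ, τ) = exp(-2(ξ - τ)²)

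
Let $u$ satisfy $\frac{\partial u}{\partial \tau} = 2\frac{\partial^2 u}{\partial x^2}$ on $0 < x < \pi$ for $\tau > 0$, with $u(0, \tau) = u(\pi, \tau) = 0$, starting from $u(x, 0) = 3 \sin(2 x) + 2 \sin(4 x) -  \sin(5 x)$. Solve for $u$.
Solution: Separating variables: $u = \sum c_n e^{-2n^2\tau} \sin(nx)$. From $u(x,0) = 3 \sin(2 x) + 2 \sin(4 x) - \sin(5 x)$: $c_2=3, c_4=2, c_5=-1$.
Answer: $u(x, \tau) = 3 e^{-8 \tau} \sin(2 x) + 2 e^{-32 \tau} \sin(4 x) -  e^{-50 \tau} \sin(5 x)$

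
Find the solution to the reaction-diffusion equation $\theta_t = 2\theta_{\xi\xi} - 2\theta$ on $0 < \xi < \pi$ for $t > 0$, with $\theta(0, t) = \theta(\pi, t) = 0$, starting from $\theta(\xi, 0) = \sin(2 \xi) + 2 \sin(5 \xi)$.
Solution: Substitute $\theta = e^{-2t}u$, i.e. $u = e^{2t}\theta$.
By the product rule, $\theta_t = e^{-2t}(u_t - 2u)$, $\theta_{\xi\xi} = e^{-2t}u_{\xi\xi}$.
Substituting into the PDE and dividing by $e^{-2t}$: $u_t - 2u = 2u_{\xi\xi} - 2u$.
The lower-order terms cancel, leaving the standard heat equation $u_t = 2u_{\xi\xi}$.
Initial data for $u$: $u(\xi,0) = \theta(\xi,0) = \sin(2 \xi) + 2 \sin(5 \xi)$. The boundary conditions carry over: $u(0,t) = u(\pi,t) = 0$.
Solve for $u$:
  Using separation of variables $u = X(\xi)G(t)$:
  Eigenfunctions: $\sin(n\xi)$, $n = 1, 2, 3, \ldots$
  General solution: $u(\xi, t) = \sum c_n \sin(n\xi) e^{-2n^2 t}$
  Matching $u(\xi,0) = \sin(2 \xi) + 2 \sin(5 \xi)$ term by term: $c_2=1, c_5=2$.
Hence $u(\xi,t) = e^{-8 t} \sin(2 \xi) + 2 e^{-50 t} \sin(5 \xi)$.
Transform back: $\theta(\xi,t) = e^{-2t}u(\xi,t)$.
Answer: $\theta(\xi, t) = e^{-10 t} \sin(2 \xi) + 2 e^{-52 t} \sin(5 \xi)$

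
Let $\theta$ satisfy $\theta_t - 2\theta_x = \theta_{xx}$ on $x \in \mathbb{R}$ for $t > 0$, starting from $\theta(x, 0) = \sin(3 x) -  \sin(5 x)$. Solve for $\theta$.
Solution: Moving frame: $\eta = x + 2t$, $\sigma = t$, $\theta = u(\eta,\sigma)$, so $\theta_t = u_{\sigma} + 2u_{\eta}$ and $\theta_{xx} = u_{\eta\eta}$.
Hence $\theta_t - 2\theta_x = u_{\sigma}$ and the PDE becomes the heat equation $u_{\sigma} = u_{\eta\eta}$ on $\eta \in \mathbb{R}$.
Initial data: $u(\eta,0) = \theta(\eta,0) = \sin(3 \eta) - \sin(5 \eta)$. Each mode $\sin(n\eta)$ decays as $e^{-n^2\sigma}$ on $\mathbb{R}$, so $u(\eta,\sigma) = \sum c_n e^{-n^2\sigma} \sin(n\eta)$ with $c_3=1, c_5=-1$: $u(\eta,\sigma) = e^{-9 \sigma} \sin(3 \eta) - e^{-25 \sigma} \sin(5 \eta)$.
Substituting back: $\theta(x,t) = u(x + 2t, t)$.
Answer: $\theta(x, t) = e^{-9 t} \sin(6 t + 3 x) -  e^{-25 t} \sin(10 t + 5 x)$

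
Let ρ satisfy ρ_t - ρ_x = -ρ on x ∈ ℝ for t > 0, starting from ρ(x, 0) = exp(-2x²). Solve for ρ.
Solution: Substitute ρ = exp(-t)u.
Then ρ_t = exp(-t)(u_t - u), ρ_x = exp(-t)u_x; substituting and dividing by exp(-t), the lower-order terms cancel: u_t - u_x = 0 (standard advection equation).
Data for u: u(x,0) = ρ(x,0) = exp(-2x²).
By characteristics (dx/dt = -1), u(x,t) = f(x + t) with f = u(·, 0).
So u(x,t) = exp(-2(t + x)²), and ρ(x,t) = exp(-t)u(x,t).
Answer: ρ(x, t) = exp(-t)exp(-2(t + x)²)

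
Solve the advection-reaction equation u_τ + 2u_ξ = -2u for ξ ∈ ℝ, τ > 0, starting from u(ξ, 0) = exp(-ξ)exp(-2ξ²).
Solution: Substitute u = exp(-ξ)w.
Then u_ξ = exp(-ξ)(w_ξ - w), u_τ = exp(-ξ)w_τ; substituting and dividing by exp(-ξ), the lower-order terms cancel: w_τ + 2w_ξ = 0 (standard advection equation).
Data for w: w(ξ,0) = exp(ξ)u(ξ,0) = exp(-2ξ²).
By characteristics (dξ/dτ = 2), w(ξ,τ) = f(ξ - 2τ) with f = w(·, 0).
So w(ξ,τ) = exp(-2(ξ - 2τ)²), and u(ξ,τ) = exp(-ξ)w(ξ,τ).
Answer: u(ξ, τ) = exp(-ξ)exp(-2(ξ - 2τ)²)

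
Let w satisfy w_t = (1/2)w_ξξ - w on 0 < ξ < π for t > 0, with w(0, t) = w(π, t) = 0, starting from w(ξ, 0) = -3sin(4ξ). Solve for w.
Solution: Substitute w = exp(-t)u.
Then w_t = exp(-t)(u_t - u), w_ξξ = exp(-t)u_ξξ; substituting and dividing by exp(-t), the lower-order terms cancel: u_t = (1/2)u_ξξ (standard heat equation).
Data for u: u(ξ,0) = w(ξ,0) = -3sin(4ξ). The boundary conditions carry over: u(0,t) = u(π,t) = 0.
Separating variables: u = Σ c_n exp(-n²t/2) sin(nξ). From u(ξ,0) = -3sin(4ξ): c_4=-3.
So u(ξ,t) = -3exp(-8t)sin(4ξ), and w(ξ,t) = exp(-t)u(ξ,t).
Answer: w(ξ, t) = -3exp(-9t)sin(4ξ)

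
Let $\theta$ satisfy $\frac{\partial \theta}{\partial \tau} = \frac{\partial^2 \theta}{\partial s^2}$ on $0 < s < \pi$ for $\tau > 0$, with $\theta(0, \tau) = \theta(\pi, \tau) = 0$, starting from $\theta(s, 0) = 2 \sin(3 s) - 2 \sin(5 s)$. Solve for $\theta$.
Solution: Using separation of variables $\theta = X(s)G(\tau)$:
Eigenfunctions: $\sin(ns)$, $n = 1, 2, 3, \ldots$
General solution: $\theta(s, \tau) = \sum c_n \sin(ns) e^{-n^2 \tau}$
Matching $\theta(s,0) = 2 \sin(3 s) - 2 \sin(5 s)$ term by term: $c_3=2, c_5=-2$.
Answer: $\theta(s, \tau) = 2 e^{-9 \tau} \sin(3 s) - 2 e^{-25 \tau} \sin(5 s)$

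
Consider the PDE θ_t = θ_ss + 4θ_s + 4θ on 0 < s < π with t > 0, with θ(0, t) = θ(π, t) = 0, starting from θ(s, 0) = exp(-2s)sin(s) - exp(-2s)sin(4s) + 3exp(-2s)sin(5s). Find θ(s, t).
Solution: Substitute θ = exp(-2s)u, i.e. u = exp(2s)θ.
By the product rule, θ_s = exp(-2s)(u_s - 2u), θ_ss = exp(-2s)(u_ss - 4u_s + 4u), θ_t = exp(-2s)u_t.
Substituting into the PDE and dividing by exp(-2s): u_t = (u_ss - 4u_s + 4u) + 4(u_s - 2u) + 4u.
The lower-order terms cancel, leaving the standard heat equation u_t = u_ss.
Initial data for u: u(s,0) = exp(2s)θ(s,0) = sin(s) - sin(4s) + 3sin(5s). The boundary conditions carry over: u(0,t) = u(π,t) = 0.
Solve for u:
  Using separation of variables u = X(s)G(t):
  Eigenfunctions: sin(ns), n = 1, 2, 3, ...
  General solution: u(s, t) = Σ c_n sin(ns) exp(-n² t)
  Matching u(s,0) = sin(s) - sin(4s) + 3sin(5s) term by term: c_1=1, c_4=-1, c_5=3.
Hence u(s,t) = exp(-t)sin(s) - exp(-16t)sin(4s) + 3exp(-25t)sin(5s).
Transform back: θ(s,t) = exp(-2s)u(s,t).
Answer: θ(s, t) = exp(-2s)exp(-t)sin(s) - exp(-2s)exp(-16t)sin(4s) + 3exp(-2s)exp(-25t)sin(5s)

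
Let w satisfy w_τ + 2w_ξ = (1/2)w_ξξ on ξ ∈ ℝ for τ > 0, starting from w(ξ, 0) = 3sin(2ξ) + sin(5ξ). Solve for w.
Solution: Moving frame: η = ξ - 2τ, σ = τ, w = u(η,σ), so w_τ = u_σ - 2u_η and w_ξξ = u_ηη.
Hence w_τ + 2w_ξ = u_σ and the PDE becomes the heat equation u_σ = (1/2)u_ηη on η ∈ ℝ.
Initial data: u(η,0) = w(η,0) = 3sin(2η) + sin(5η). Each mode sin(nη) decays as exp(-n²σ/2) on ℝ, so u(η,σ) = Σ c_n exp(-n²σ/2) sin(nη) with c_2=3, c_5=1: u(η,σ) = 3exp(-2σ)sin(2η) + exp(-25σ/2)sin(5η).
Substituting back: w(ξ,τ) = u(ξ - 2τ, τ).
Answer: w(ξ, τ) = 3exp(-2τ)sin(2ξ - 4τ) + exp(-25τ/2)sin(5ξ - 10τ)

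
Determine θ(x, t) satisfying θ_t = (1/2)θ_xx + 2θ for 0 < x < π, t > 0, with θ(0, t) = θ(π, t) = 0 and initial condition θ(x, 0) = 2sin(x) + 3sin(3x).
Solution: Substitute θ = exp(2t)u, i.e. u = exp(-2t)θ.
By the product rule, θ_t = exp(2t)(u_t + 2u), θ_xx = exp(2t)u_xx.
Substituting into the PDE and dividing by exp(2t): u_t + 2u = (1/2)u_xx + 2u.
The lower-order terms cancel, leaving the standard heat equation u_t = (1/2)u_xx.
Initial data for u: u(x,0) = θ(x,0) = 2sin(x) + 3sin(3x). The boundary conditions carry over: u(0,t) = u(π,t) = 0.
Solve for u:
  Using separation of variables u = X(x)G(t):
  Eigenfunctions: sin(nx), n = 1, 2, 3, ...
  General solution: u(x, t) = Σ c_n sin(nx) exp(-n² t/2)
  Matching u(x,0) = 2sin(x) + 3sin(3x) term by term: c_1=2, c_3=3.
Hence u(x,t) = 2exp(-t/2)sin(x) + 3exp(-9t/2)sin(3x).
Transform back: θ(x,t) = exp(2t)u(x,t).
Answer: θ(x, t) = 2exp(3t/2)sin(x) + 3exp(-5t/2)sin(3x)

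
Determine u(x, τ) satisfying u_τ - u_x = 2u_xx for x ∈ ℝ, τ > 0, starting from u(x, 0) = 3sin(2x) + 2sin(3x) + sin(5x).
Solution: Change to a moving frame: let η = x + τ, σ = τ and write u(x,τ) = w(η,σ).
By the chain rule u_τ = w_σ + w_η, u_x = w_η, u_xx = w_ηη.
Then u_τ - u_x = w_σ: the advection term cancels and the PDE becomes the heat equation w_σ = 2w_ηη on η ∈ ℝ.
Initial data: w(η,0) = u(η,0) = 3sin(2η) + 2sin(3η) + sin(5η).
On η ∈ ℝ each mode satisfies (sin(nη))″ = -n² sin(nη), so exp(-2n²σ) sin(nη) solves the heat equation; by superposition w(η,σ) = Σ c_n exp(-2n²σ) sin(nη).
Reading off the coefficients: c_2=3, c_3=2, c_5=1, so w(η,σ) = 3exp(-8σ)sin(2η) + 2exp(-18σ)sin(3η) + exp(-50σ)sin(5η).
Substituting back η = x + τ, σ = τ: u(x,τ) = w(x + τ, τ).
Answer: u(x, τ) = 3exp(-8τ)sin(2x + 2τ) + 2exp(-18τ)sin(3x + 3τ) + exp(-50τ)sin(5x + 5τ)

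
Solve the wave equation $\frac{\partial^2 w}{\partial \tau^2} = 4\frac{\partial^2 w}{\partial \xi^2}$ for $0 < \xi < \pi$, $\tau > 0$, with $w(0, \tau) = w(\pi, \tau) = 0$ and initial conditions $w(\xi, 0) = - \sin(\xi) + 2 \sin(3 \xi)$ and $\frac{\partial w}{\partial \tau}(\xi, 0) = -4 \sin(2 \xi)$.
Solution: Separating variables: $w = \sum [A_n \cos(\omega_n \tau) + B_n \sin(\omega_n \tau)] \sin(n\xi)$, $\omega_n = 2n$. From ICs ($B_n$ = velocity coefficient / $\omega_n$): $A_1=-1, A_3=2, B_2=-1$.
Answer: $w(\xi, \tau) = - \sin(4 \tau) \sin(2 \xi) -  \sin(\xi) \cos(2 \tau) + 2 \sin(3 \xi) \cos(6 \tau)$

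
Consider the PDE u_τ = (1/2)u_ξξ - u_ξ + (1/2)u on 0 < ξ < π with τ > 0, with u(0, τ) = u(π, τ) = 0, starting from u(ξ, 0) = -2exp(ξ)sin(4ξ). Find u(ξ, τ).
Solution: Substitute u = exp(ξ)w, i.e. w = exp(-ξ)u.
By the product rule, u_ξ = exp(ξ)(w_ξ + w), u_ξξ = exp(ξ)(w_ξξ + 2w_ξ + w), u_τ = exp(ξ)w_τ.
Substituting into the PDE and dividing by exp(ξ): w_τ = (1/2)(w_ξξ + 2w_ξ + w) - (w_ξ + w) + (1/2)w.
The lower-order terms cancel, leaving the standard heat equation w_τ = (1/2)w_ξξ.
Initial data for w: w(ξ,0) = exp(-ξ)u(ξ,0) = -2sin(4ξ). The boundary conditions carry over: w(0,τ) = w(π,τ) = 0.
Solve for w:
  Using separation of variables w = X(ξ)T(τ):
  Eigenfunctions: sin(nξ), n = 1, 2, 3, ...
  General solution: w(ξ, τ) = Σ c_n sin(nξ) exp(-n² τ/2)
  Matching w(ξ,0) = -2sin(4ξ) term by term: c_4=-2.
Hence w(ξ,τ) = -2exp(-8τ)sin(4ξ).
Transform back: u(ξ,τ) = exp(ξ)w(ξ,τ).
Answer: u(ξ, τ) = -2exp(ξ)exp(-8τ)sin(4ξ)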